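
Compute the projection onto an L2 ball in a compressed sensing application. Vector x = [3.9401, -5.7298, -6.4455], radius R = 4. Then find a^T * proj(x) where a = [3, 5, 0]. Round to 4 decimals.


Step 1: Compute ||x|| (intermediates to 6 decimals).
||x|| = sqrt(3.9401^2 + (-5.7298)^2 + (-6.4455)^2) = 9.481533
Step 2: Project.
Since ||x|| > R, scale = R/||x|| = 4/9.481533 = 0.421873, proj(x) = scale * x
proj(x) = [1.662222, -2.417248, -2.719182]
Step 3: Dot product.
a^T * proj(x) = 3*1.662222 + 5*(-2.417248) + 0*(-2.719182) = -7.0996


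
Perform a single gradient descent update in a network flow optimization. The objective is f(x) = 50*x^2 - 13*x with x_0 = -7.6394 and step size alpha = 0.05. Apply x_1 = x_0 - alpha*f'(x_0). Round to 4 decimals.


We compute the gradient at x_0 and apply the update.
f'(x) = 100*x - 13
f'(-7.6394) = 100*-7.6394 - 13 = -776.94
x_1 = -7.6394 - 0.05*-776.94 = 31.2076


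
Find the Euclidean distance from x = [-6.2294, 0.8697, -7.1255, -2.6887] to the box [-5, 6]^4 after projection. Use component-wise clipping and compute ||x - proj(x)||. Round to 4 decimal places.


Project each component onto [-5, 6].
clip(-6.2294) = -5.0, clip(0.8697) = 0.8697, clip(-7.1255) = -5.0, clip(-2.6887) = -2.6887
Projection = [-5.0, 0.8697, -5.0, -2.6887]
Squared diffs: [1.5114, 0.0, 4.5178, 0.0]
Distance = sqrt(6.0292) = 2.4554


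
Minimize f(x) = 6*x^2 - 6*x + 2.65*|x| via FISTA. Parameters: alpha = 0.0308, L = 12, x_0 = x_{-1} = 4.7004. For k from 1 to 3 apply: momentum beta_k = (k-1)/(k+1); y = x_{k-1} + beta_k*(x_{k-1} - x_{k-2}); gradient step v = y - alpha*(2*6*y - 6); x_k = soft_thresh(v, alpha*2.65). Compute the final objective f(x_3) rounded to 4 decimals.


FISTA on f(x) = 6*x^2 - 6*x + 2.65*|x|
L = 12, alpha = 0.0308
Iteration 1: beta = 0.0, y = 4.7004 + 0.0*(4.7004 - 4.7004) = 4.7004
  grad(y) = 50.4048, v = y - alpha*grad = 3.1479
  prox(v) = soft_thresh(3.1479, 0.0816) = 3.0663
Iteration 2: beta = 0.3333, y = 3.0663 + 0.3333*(3.0663 - 4.7004) = 2.5216
  grad(y) = 24.2594, v = y - alpha*grad = 1.7744
  prox(v) = soft_thresh(1.7744, 0.0816) = 1.6928
Iteration 3: beta = 0.5, y = 1.6928 + 0.5*(1.6928 - 3.0663) = 1.0061
  grad(y) = 6.0727, v = y - alpha*grad = 0.819
  prox(v) = soft_thresh(0.819, 0.0816) = 0.7374
f(x_3) = 6*0.7374^2 - 6*0.7374 + 2.65*|0.7374| = 0.7922


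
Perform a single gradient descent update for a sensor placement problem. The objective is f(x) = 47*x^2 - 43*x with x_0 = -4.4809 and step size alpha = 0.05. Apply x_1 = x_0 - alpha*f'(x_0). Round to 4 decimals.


We compute the gradient at x_0 and apply the update.
f'(x) = 94*x - 43
f'(-4.4809) = 94*-4.4809 - 43 = -464.2046
x_1 = -4.4809 - 0.05*-464.2046 = 18.7293


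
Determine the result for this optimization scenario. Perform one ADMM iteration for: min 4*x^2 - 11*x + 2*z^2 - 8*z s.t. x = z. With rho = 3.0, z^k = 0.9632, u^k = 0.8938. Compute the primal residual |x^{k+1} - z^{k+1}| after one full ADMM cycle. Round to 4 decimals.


ADMM iteration with rho = 3.0, z^k = 0.9632, u^k = 0.8938
Step 1: x-update.
Minimize 4*x^2 - 11*x + (3.0/2)*(x - 0.9632 + 0.8938)^2
FOC: (2*4 + 3.0)*x = 11 + 3.0*(0.9632 - 0.8938)
x^{k+1} = 1.0189
Step 2: z-update.
Minimize 2*z^2 - 8*z + (3.0/2)*(1.0189 - z + 0.8938)^2
FOC: (2*2 + 3.0)*z = 8 + 3.0*(1.0189 + 0.8938)
z^{k+1} = 1.9626
Step 3: u-update.
u^{k+1} = 0.8938 + 1.0189 - 1.9626 = -0.0499
Step 4: Primal residual = |1.0189 - 1.9626| = 0.9437


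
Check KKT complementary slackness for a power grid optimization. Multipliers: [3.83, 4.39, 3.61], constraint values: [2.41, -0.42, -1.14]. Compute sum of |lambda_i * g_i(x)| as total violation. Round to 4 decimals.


KKT complementary slackness check:
lambda_1 * g_1 = 3.83 * 2.41 = 9.2303
lambda_2 * g_2 = 4.39 * -0.42 = -1.8438
lambda_3 * g_3 = 3.61 * -1.14 = -4.1154
Total violation = 9.2303 + 1.8438 + 4.1154 = 15.1895


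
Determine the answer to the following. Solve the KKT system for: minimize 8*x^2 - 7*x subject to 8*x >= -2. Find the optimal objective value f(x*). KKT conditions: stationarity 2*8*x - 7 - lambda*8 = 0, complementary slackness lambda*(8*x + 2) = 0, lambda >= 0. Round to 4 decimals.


Step 1: Try lambda = 0 (constraint inactive).
Stationarity: 2*8*x - 7 = 0
x* = 7/(2*8) = 0.4375
Check constraint: 8*0.4375 = 3.5 >= -2 -- satisfied.
Step 2: Compute optimal value.
f(x*) = 8*0.4375^2 - 7*0.4375 = -1.5313


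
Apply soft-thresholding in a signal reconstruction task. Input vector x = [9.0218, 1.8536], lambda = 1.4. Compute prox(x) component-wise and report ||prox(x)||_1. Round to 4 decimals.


Soft-thresholding with lambda = 1.4:
prox(9.0218) = sign(9.0218)*max(|9.0218| - 1.4, 0) = 7.6218
prox(1.8536) = sign(1.8536)*max(|1.8536| - 1.4, 0) = 0.4536
prox(x) = [7.6218, 0.4536]
||prox(x)||_1 = 7.6218 + 0.4536 = 8.0754


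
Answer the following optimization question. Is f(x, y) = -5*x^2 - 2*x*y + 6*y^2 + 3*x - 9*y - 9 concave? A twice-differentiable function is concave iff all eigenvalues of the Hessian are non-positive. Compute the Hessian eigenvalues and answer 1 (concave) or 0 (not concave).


The Hessian of f(x,y) = -5*x^2 - 2*x*y + 6*y^2 + 3*x - 9*y - 9 is:
H = [[-10, -2], [-2, 12]]
Trace = -10 + 12 = 2
Determinant = -10*12 - (-2)^2 = -124
Discriminant = (2)^2 - 4*-124 = 500.0
Eigenvalues: lambda_1 = -10.1803, lambda_2 = 12.1803
The function is not concave.

0


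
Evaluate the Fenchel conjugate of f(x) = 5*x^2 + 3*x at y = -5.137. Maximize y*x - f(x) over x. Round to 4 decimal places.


f*(y) = sup_x {y*x - a*x^2 - b*x} = sup_x {(y-b)*x - a*x^2}
FOC: (y - b) - 2a*x = 0 => x* = (y - b)/(2a)
x* = (-5.137 - 3)/(2*5) = -0.8137
f*(-5.137) = (y-b)^2/(4a) = (-5.137 - 3)^2/(4*5)
= 66.2108/20 = 3.3105


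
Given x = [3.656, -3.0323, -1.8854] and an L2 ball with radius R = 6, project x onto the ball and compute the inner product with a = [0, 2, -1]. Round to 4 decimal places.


Step 1: Compute ||x|| (intermediates to 6 decimals).
||x|| = sqrt(3.656^2 + (-3.0323)^2 + (-1.8854)^2) = 5.110373
Step 2: Project.
Since ||x|| <= R, proj = x (no scaling needed).
proj(x) = [3.656, -3.0323, -1.8854]
Step 3: Dot product.
a^T * proj(x) = 0*3.656 + 2*(-3.0323) - 1*(-1.8854) = -4.1792


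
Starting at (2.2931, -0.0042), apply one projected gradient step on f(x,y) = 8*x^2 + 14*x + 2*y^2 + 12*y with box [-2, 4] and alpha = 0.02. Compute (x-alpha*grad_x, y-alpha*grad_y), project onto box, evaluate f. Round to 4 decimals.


Step 1: Compute gradient at (2.2931, -0.0042).
grad_x = 2*8*2.2931 + 14 = 50.6896
grad_y = 2*2*-0.0042 + 12 = 11.9832
Step 2: Gradient step.
x_raw = 2.2931 - 0.02*50.6896 = 1.2793
y_raw = -0.0042 - 0.02*11.9832 = -0.2439
Step 3: Project onto [-2, 4].
x_proj = clip(1.2793) = 1.2793
y_proj = clip(-0.2439) = -0.2439
Step 4: Evaluate f.
f(1.2793, -0.2439) = 28.1959


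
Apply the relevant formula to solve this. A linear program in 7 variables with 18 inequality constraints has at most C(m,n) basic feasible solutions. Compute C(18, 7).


Each vertex corresponds to some choice of n active constraints out of m, so the number of vertices is at most C(m, n) = m! / (n!(m-n)!).
m = 18, n = 7
Numerator: 18 * 17 * 16 * 15 * 14 * 13 * 12
Denominator: 7! = 5040
C(18, 7) = 31824


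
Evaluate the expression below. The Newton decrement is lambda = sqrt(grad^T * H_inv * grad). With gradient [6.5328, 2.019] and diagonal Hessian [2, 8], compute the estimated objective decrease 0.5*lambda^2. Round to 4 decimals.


Step 1: H is diagonal, so H^(-1) * g = [3.2664, 0.2524].
Step 2: g^T H^(-1) g = sum_i g_i^2 / H_ii
  = (6.5328)^2/2 + (2.019)^2/8
  = 21.3387 + 0.5095 = 21.8483
Step 3: Objective decrease = 0.5 * g^T H^(-1) g = 10.9241


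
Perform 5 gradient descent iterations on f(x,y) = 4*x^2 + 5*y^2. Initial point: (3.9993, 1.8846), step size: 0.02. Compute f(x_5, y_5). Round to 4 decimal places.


Gradient descent on f(x,y) = 4*x^2 + 5*y^2.
Starting point: (3.9993, 1.8846), alpha = 0.02
Step 1: grad_x = 2*4*3.9993 = 31.9944, grad_y = 2*5*1.8846 = 18.846
  x_1 = 3.9993 - 0.02*31.9944 = 3.3594
  y_1 = 1.8846 - 0.02*18.846 = 1.5077
Step 2: grad_x = 2*4*3.3594 = 26.8753, grad_y = 2*5*1.5077 = 15.0768
  x_2 = 3.3594 - 0.02*26.8753 = 2.8219
  y_2 = 1.5077 - 0.02*15.0768 = 1.2061
Step 3: grad_x = 2*4*2.8219 = 22.5752, grad_y = 2*5*1.2061 = 12.0614
  x_3 = 2.8219 - 0.02*22.5752 = 2.3704
  y_3 = 1.2061 - 0.02*12.0614 = 0.9649
Step 4: grad_x = 2*4*2.3704 = 18.9632, grad_y = 2*5*0.9649 = 9.6492
  x_4 = 2.3704 - 0.02*18.9632 = 1.9911
  y_4 = 0.9649 - 0.02*9.6492 = 0.7719
Step 5: grad_x = 2*4*1.9911 = 15.9291, grad_y = 2*5*0.7719 = 7.7193
  x_5 = 1.9911 - 0.02*15.9291 = 1.6726
  y_5 = 0.7719 - 0.02*7.7193 = 0.6175
f(1.6726, 0.6175) = 4*1.6726^2 + 5*0.6175^2 = 13.0966


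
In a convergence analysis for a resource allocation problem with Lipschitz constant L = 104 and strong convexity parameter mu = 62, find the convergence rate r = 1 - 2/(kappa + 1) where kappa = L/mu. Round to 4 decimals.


Step 1: Compute the condition number.
kappa = L/mu = 104/62 = 1.6774
Step 2: Compute the convergence rate.
r = 1 - 2/(kappa + 1) = 1 - 2*mu/(L + mu) = (L - mu)/(L + mu) = 42/166 = 0.253


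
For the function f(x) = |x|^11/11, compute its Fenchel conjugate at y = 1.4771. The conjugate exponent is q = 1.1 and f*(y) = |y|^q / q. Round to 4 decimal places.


The conjugate exponent q satisfies 1/p + 1/q = 1.
p = 11, so q = 11/(11 - 1) = 1.1
|y|^q = 1.4771^1.1 = 1.5359
f*(1.4771) = 1.5359 / 1.1 = 1.3962


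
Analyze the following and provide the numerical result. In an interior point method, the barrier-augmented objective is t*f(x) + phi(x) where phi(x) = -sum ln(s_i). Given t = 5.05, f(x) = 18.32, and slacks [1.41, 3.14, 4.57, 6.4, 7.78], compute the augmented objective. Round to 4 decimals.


Step 1: Compute log-barrier.
ln values: [0.3436, 1.1442, 1.5195, 1.8563, 2.0516]
phi = -(0.3436 + 1.1442 + 1.5195 + 1.8563 + 2.0516) = -6.9152
Step 2: Compute augmented objective.
t*f(x) = 5.05*18.32 = 92.516
Total = 92.516 - 6.9152 = 85.6008


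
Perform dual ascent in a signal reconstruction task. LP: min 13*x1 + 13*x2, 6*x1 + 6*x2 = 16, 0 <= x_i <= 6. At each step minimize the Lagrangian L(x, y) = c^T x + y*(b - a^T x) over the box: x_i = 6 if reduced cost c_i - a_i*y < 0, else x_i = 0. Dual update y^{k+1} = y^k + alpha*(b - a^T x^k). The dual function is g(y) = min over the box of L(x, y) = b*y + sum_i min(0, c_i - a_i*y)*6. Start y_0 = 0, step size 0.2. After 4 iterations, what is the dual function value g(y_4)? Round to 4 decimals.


Dual ascent for LP: min 13*x1 + 13*x2, 6*x1 + 6*x2 = 16, 0 <= x_i <= 6
Step 1: y^k = 0.0, reduced costs: (13.0, 13.0)
  x^k = (0.0, 0.0), subgradient = b - a^T x = 16.0
  y^{k+1} = 0.0 + 0.2*16.0 = 3.2
Step 2: y^k = 3.2, reduced costs: (-6.2, -6.2)
  x^k = (6.0, 6.0), subgradient = b - a^T x = -56.0
  y^{k+1} = 3.2 + 0.2*-56.0 = -8.0
Step 3: y^k = -8.0, reduced costs: (61.0, 61.0)
  x^k = (0.0, 0.0), subgradient = b - a^T x = 16.0
  y^{k+1} = -8.0 + 0.2*16.0 = -4.8
Step 4: y^k = -4.8, reduced costs: (41.8, 41.8)
  x^k = (0.0, 0.0), subgradient = b - a^T x = 16.0
  y^{k+1} = -4.8 + 0.2*16.0 = -1.6
Dual objective at y_4 = -1.6: reduced costs (22.6, 22.6), box minimizer x = (0.0, 0.0)
g(y_4) = b*y + (c1 - a1*y)*x1 + (c2 - a2*y)*x2 = 16*(-1.6) + 22.6*0.0 + 22.6*0.0 = -25.6 + 0.0 + 0.0 = -25.6


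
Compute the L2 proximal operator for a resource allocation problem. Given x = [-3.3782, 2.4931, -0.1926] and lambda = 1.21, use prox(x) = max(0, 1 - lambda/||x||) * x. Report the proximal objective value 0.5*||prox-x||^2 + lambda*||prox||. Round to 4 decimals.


Step 1: Compute ||x||.
||x|| = 4.203
Step 2: Compute scaling factor.
scale = max(0, 1 - 1.21/4.203) = 0.7121
Step 3: prox(x) = [-2.4056, 1.7754, -0.1372]
||prox(x)|| = 2.993
Step 4: Proximal objective.
0.5*||prox-x||^2 = 0.7321
lambda*||prox|| = 3.6215
Total = 4.3535


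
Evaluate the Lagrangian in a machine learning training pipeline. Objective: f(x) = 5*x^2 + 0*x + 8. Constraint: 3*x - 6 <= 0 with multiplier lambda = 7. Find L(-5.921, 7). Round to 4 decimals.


Step 1: Evaluate f(x).
f(-5.921) = 5*(-5.921)^2 + 0*(-5.921) + 8 = 183.2912
Step 2: Evaluate g(x).
g(-5.921) = 3*-5.921 - 6 = -23.763
Step 3: Compute Lagrangian.
L = 183.2912 + 7*-23.763 = 16.9502


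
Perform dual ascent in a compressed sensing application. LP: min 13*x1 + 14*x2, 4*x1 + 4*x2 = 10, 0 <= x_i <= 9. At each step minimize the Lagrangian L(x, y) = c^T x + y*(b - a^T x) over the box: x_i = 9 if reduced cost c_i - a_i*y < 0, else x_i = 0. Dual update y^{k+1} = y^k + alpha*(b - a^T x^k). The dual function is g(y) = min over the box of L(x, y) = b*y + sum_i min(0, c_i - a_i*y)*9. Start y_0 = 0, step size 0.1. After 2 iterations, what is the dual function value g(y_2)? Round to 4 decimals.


Dual ascent for LP: min 13*x1 + 14*x2, 4*x1 + 4*x2 = 10, 0 <= x_i <= 9
Step 1: y^k = 0.0, reduced costs: (13.0, 14.0)
  x^k = (0.0, 0.0), subgradient = b - a^T x = 10.0
  y^{k+1} = 0.0 + 0.1*10.0 = 1.0
Step 2: y^k = 1.0, reduced costs: (9.0, 10.0)
  x^k = (0.0, 0.0), subgradient = b - a^T x = 10.0
  y^{k+1} = 1.0 + 0.1*10.0 = 2.0
Dual objective at y_2 = 2.0: reduced costs (5.0, 6.0), box minimizer x = (0.0, 0.0)
g(y_2) = b*y + (c1 - a1*y)*x1 + (c2 - a2*y)*x2 = 10*2.0 + 5.0*0.0 + 6.0*0.0 = 20.0 + 0.0 + 0.0 = 20.0


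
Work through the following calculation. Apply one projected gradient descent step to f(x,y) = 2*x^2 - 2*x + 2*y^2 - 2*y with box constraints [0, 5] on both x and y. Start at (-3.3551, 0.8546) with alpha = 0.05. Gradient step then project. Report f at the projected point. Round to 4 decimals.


Step 1: Compute gradient at (-3.3551, 0.8546).
grad_x = 2*2*-3.3551 - 2 = -15.4204
grad_y = 2*2*0.8546 - 2 = 1.4184
Step 2: Gradient step.
x_raw = -3.3551 - 0.05*-15.4204 = -2.5841
y_raw = 0.8546 - 0.05*1.4184 = 0.7837
Step 3: Project onto [0, 5].
x_proj = clip(-2.5841) = 0.0
y_proj = clip(0.7837) = 0.7837
Step 4: Evaluate f.
f(0.0, 0.7837) = -0.3391


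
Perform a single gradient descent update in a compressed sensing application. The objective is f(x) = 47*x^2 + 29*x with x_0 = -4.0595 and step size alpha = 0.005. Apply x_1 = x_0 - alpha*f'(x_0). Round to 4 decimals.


We compute the gradient at x_0 and apply the update.
f'(x) = 94*x + 29
f'(-4.0595) = 94*-4.0595 + 29 = -352.593
x_1 = -4.0595 - 0.005*-352.593 = -2.2965


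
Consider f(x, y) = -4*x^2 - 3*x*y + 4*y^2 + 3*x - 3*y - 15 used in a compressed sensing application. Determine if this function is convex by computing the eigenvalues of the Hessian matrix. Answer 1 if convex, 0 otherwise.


The Hessian of f(x,y) = -4*x^2 - 3*x*y + 4*y^2 + 3*x - 3*y - 15 is:
H = [[-8, -3], [-3, 8]]
Trace = -8 + 8 = 0
Determinant = -8*8 - (-3)^2 = -73
Discriminant = (0)^2 - 4*-73 = 292.0
Eigenvalues: lambda_1 = -8.544, lambda_2 = 8.544
The function is not convex.

0


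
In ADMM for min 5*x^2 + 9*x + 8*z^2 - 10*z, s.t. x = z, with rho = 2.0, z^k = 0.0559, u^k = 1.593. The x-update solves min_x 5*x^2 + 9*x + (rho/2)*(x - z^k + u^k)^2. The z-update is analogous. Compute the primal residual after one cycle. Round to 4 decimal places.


ADMM iteration with rho = 2.0, z^k = 0.0559, u^k = 1.593
Step 1: x-update.
Minimize 5*x^2 + 9*x + (2.0/2)*(x - 0.0559 + 1.593)^2
FOC: (2*5 + 2.0)*x = -9 + 2.0*(0.0559 - 1.593)
x^{k+1} = -1.0062
Step 2: z-update.
Minimize 8*z^2 - 10*z + (2.0/2)*(-1.0062 - z + 1.593)^2
FOC: (2*8 + 2.0)*z = 10 + 2.0*(-1.0062 + 1.593)
z^{k+1} = 0.6208
Step 3: u-update.
u^{k+1} = 1.593 - 1.0062 - 0.6208 = -0.0339
Step 4: Primal residual = |-1.0062 - 0.6208| = 1.6269


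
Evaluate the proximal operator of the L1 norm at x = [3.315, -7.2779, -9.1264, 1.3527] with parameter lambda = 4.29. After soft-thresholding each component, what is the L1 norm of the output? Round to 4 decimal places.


Soft-thresholding with lambda = 4.29:
prox(3.315) = sign(3.315)*max(|3.315| - 4.29, 0) = 0.0
prox(-7.2779) = sign(-7.2779)*max(|-7.2779| - 4.29, 0) = -2.9879
prox(-9.1264) = sign(-9.1264)*max(|-9.1264| - 4.29, 0) = -4.8364
prox(1.3527) = sign(1.3527)*max(|1.3527| - 4.29, 0) = 0.0
prox(x) = [0.0, -2.9879, -4.8364, 0.0]
||prox(x)||_1 = 0.0 + 2.9879 + 4.8364 + 0.0 = 7.8243


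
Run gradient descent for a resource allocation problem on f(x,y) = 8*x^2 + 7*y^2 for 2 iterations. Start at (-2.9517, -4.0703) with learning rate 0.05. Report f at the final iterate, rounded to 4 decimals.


Gradient descent on f(x,y) = 8*x^2 + 7*y^2.
Starting point: (-2.9517, -4.0703), alpha = 0.05
Step 1: grad_x = 2*8*-2.9517 = -47.2272, grad_y = 2*7*-4.0703 = -56.9842
  x_1 = -2.9517 - 0.05*-47.2272 = -0.5903
  y_1 = -4.0703 - 0.05*-56.9842 = -1.2211
Step 2: grad_x = 2*8*-0.5903 = -9.4454, grad_y = 2*7*-1.2211 = -17.0953
  x_2 = -0.5903 - 0.05*-9.4454 = -0.1181
  y_2 = -1.2211 - 0.05*-17.0953 = -0.3663
f(-0.1181, -0.3663) = 8*(-0.1181)^2 + 7*(-0.3663)^2 = 1.0509


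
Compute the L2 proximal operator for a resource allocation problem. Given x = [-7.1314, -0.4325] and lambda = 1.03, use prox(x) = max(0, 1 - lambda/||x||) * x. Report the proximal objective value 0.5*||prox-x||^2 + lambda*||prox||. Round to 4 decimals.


Step 1: Compute ||x||.
||x|| = 7.1445
Step 2: Compute scaling factor.
scale = max(0, 1 - 1.03/7.1445) = 0.8558
Step 3: prox(x) = [-6.1033, -0.3701]
||prox(x)|| = 6.1145
Step 4: Proximal objective.
0.5*||prox-x||^2 = 0.5305
lambda*||prox|| = 6.2979
Total = 6.8284


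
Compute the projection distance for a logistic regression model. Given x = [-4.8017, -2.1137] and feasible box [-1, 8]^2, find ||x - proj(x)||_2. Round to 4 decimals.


Project each component onto [-1, 8].
clip(-4.8017) = -1.0, clip(-2.1137) = -1.0
Projection = [-1.0, -1.0]
Squared diffs: [14.4529, 1.2403]
Distance = sqrt(15.6932) = 3.9615


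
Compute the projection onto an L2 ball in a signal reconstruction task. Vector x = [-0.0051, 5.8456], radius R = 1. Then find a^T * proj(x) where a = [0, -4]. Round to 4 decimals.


Step 1: Compute ||x|| (intermediates to 6 decimals).
||x|| = sqrt((-0.0051)^2 + 5.8456^2) = 5.845602
Step 2: Project.
Since ||x|| > R, scale = R/||x|| = 1/5.845602 = 0.171069, proj(x) = scale * x
proj(x) = [-0.000872, 1.000001]
Step 3: Dot product.
a^T * proj(x) = 0*(-0.000872) - 4*1.000001 = -4.0


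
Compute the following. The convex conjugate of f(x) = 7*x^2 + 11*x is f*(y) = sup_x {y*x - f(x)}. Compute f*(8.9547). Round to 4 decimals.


f*(y) = sup_x {y*x - a*x^2 - b*x} = sup_x {(y-b)*x - a*x^2}
FOC: (y - b) - 2a*x = 0 => x* = (y - b)/(2a)
x* = (8.9547 - 11)/(2*7) = -0.1461
f*(8.9547) = (y-b)^2/(4a) = (8.9547 - 11)^2/(4*7)
= 4.1833/28 = 0.1494


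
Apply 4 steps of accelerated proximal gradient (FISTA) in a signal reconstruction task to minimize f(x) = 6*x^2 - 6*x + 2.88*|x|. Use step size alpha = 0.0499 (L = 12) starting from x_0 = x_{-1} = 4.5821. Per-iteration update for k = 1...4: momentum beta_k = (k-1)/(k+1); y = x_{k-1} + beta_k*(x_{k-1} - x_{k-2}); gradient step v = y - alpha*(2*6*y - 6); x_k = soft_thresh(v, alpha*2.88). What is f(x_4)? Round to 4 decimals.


FISTA on f(x) = 6*x^2 - 6*x + 2.88*|x|
L = 12, alpha = 0.0499
Iteration 1: beta = 0.0, y = 4.5821 + 0.0*(4.5821 - 4.5821) = 4.5821
  grad(y) = 48.9852, v = y - alpha*grad = 2.1377
  prox(v) = soft_thresh(2.1377, 0.1437) = 1.994
Iteration 2: beta = 0.3333, y = 1.994 + 0.3333*(1.994 - 4.5821) = 1.1313
  grad(y) = 7.576, v = y - alpha*grad = 0.7533
  prox(v) = soft_thresh(0.7533, 0.1437) = 0.6096
Iteration 3: beta = 0.5, y = 0.6096 + 0.5*(0.6096 - 1.994) = -0.0826
  grad(y) = -6.9917, v = y - alpha*grad = 0.2662
  prox(v) = soft_thresh(0.2662, 0.1437) = 0.1225
Iteration 4: beta = 0.6, y = 0.1225 + 0.6*(0.1225 - 0.6096) = -0.1697
  grad(y) = -8.0364, v = y - alpha*grad = 0.2313
  prox(v) = soft_thresh(0.2313, 0.1437) = 0.0876
f(x_4) = 6*0.0876^2 - 6*0.0876 + 2.88*|0.0876| = -0.2273


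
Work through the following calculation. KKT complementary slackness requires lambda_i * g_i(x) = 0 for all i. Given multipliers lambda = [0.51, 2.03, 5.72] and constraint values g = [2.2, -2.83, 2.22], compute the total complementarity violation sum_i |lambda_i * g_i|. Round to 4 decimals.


KKT complementary slackness check:
lambda_1 * g_1 = 0.51 * 2.2 = 1.122
lambda_2 * g_2 = 2.03 * -2.83 = -5.7449
lambda_3 * g_3 = 5.72 * 2.22 = 12.6984
Total violation = 1.122 + 5.7449 + 12.6984 = 19.5653


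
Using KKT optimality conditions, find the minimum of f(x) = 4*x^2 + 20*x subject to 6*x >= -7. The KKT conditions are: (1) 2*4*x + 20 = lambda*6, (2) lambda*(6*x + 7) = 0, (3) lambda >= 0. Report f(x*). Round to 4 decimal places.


Step 1: Try lambda = 0 (constraint inactive).
x_unc = -20/(2*4) = -2.5
Check: 6*-2.5 = -15.0 < -7 -- violated!
Step 2: Constraint must be active: 6*x = -7
x* = -7/6 = -1.1667 (rounded; the exact value -7/6 is used below)
lambda = (2*4*(-7/6) + 20)/6 = 1.7778
Step 3: Compute optimal value.
f(x*) = 4*(-7/6)^2 + 20*(-7/6) = -17.8889


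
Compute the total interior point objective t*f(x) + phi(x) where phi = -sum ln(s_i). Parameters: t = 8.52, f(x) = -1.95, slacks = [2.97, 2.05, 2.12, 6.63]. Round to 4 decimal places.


Step 1: Compute log-barrier.
ln values: [1.0886, 0.7178, 0.7514, 1.8916]
phi = -(1.0886 + 0.7178 + 0.7514 + 1.8916) = -4.4494
Step 2: Compute augmented objective.
t*f(x) = 8.52*-1.95 = -16.614
Total = -16.614 - 4.4494 = -21.0634


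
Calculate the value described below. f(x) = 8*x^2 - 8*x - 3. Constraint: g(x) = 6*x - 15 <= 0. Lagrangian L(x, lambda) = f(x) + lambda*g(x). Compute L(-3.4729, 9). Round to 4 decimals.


Step 1: Evaluate f(x).
f(-3.4729) = 8*(-3.4729)^2 - 8*(-3.4729) - 3 = 121.2715
Step 2: Evaluate g(x).
g(-3.4729) = 6*-3.4729 - 15 = -35.8374
Step 3: Compute Lagrangian.
L = 121.2715 + 9*-35.8374 = -201.2651


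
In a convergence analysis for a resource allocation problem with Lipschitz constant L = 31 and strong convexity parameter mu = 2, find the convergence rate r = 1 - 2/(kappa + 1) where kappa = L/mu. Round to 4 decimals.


Step 1: Compute the condition number.
kappa = L/mu = 31/2 = 15.5
Step 2: Compute the convergence rate.
r = 1 - 2/(kappa + 1) = 1 - 2*mu/(L + mu) = (L - mu)/(L + mu) = 29/33 = 0.8788


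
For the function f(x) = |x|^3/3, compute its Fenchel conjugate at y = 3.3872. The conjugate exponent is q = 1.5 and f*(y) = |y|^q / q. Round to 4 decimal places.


The conjugate exponent q satisfies 1/p + 1/q = 1.
p = 3, so q = 3/(3 - 1) = 1.5
|y|^q = 3.3872^1.5 = 6.2339
f*(3.3872) = 6.2339 / 1.5 = 4.1559


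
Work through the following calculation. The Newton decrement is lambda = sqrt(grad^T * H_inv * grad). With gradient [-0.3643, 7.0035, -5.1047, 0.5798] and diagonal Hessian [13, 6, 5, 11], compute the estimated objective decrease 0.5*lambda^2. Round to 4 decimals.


Step 1: H is diagonal, so H^(-1) * g = [-0.028, 1.1673, -1.0209, 0.0527].
Step 2: g^T H^(-1) g = sum_i g_i^2 / H_ii
  = (-0.3643)^2/13 + (7.0035)^2/6 + (-5.1047)^2/5 + (0.5798)^2/11
  = 0.0102 + 8.1748 + 5.2116 + 0.0306 = 13.4272
Step 3: Objective decrease = 0.5 * g^T H^(-1) g = 6.7136


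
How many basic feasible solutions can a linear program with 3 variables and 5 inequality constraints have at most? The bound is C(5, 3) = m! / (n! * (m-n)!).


Each vertex corresponds to some choice of n active constraints out of m, so the number of vertices is at most C(m, n) = m! / (n!(m-n)!).
m = 5, n = 3
Numerator: 5 * 4 * 3
Denominator: 3! = 6
C(5, 3) = 10


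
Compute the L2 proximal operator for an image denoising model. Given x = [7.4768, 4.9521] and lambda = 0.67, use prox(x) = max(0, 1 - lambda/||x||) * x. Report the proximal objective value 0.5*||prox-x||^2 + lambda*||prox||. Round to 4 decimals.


Step 1: Compute ||x||.
||x|| = 8.968
Step 2: Compute scaling factor.
scale = max(0, 1 - 0.67/8.968) = 0.9253
Step 3: prox(x) = [6.9182, 4.5821]
||prox(x)|| = 8.298
Step 4: Proximal objective.
0.5*||prox-x||^2 = 0.2245
lambda*||prox|| = 5.5597
Total = 5.7841


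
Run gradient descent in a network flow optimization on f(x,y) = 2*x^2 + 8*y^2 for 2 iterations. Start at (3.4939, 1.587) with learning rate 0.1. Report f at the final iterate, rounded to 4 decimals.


Gradient descent on f(x,y) = 2*x^2 + 8*y^2.
Starting point: (3.4939, 1.587), alpha = 0.1
Step 1: grad_x = 2*2*3.4939 = 13.9756, grad_y = 2*8*1.587 = 25.392
  x_1 = 3.4939 - 0.1*13.9756 = 2.0963
  y_1 = 1.587 - 0.1*25.392 = -0.9522
Step 2: grad_x = 2*2*2.0963 = 8.3854, grad_y = 2*8*-0.9522 = -15.2352
  x_2 = 2.0963 - 0.1*8.3854 = 1.2578
  y_2 = -0.9522 - 0.1*-15.2352 = 0.5713
f(1.2578, 0.5713) = 2*1.2578^2 + 8*0.5713^2 = 5.7754


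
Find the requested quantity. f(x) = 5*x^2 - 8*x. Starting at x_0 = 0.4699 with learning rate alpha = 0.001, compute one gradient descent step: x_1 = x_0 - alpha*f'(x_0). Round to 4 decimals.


We compute the gradient at x_0 and apply the update.
f'(x) = 10*x - 8
f'(0.4699) = 10*0.4699 - 8 = -3.301
x_1 = 0.4699 - 0.001*-3.301 = 0.4732


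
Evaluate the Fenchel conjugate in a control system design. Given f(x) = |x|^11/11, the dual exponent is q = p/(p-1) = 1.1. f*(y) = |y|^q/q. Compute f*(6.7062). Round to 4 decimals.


The conjugate exponent q satisfies 1/p + 1/q = 1.
p = 11, so q = 11/(11 - 1) = 1.1
|y|^q = 6.7062^1.1 = 8.1119
f*(6.7062) = 8.1119 / 1.1 = 7.3745


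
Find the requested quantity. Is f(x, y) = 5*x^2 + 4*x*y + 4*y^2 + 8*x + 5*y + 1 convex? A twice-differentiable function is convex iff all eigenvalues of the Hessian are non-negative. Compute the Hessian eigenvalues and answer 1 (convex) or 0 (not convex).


The Hessian of f(x,y) = 5*x^2 + 4*x*y + 4*y^2 + 8*x + 5*y + 1 is:
H = [[10, 4], [4, 8]]
Trace = 10 + 8 = 18
Determinant = 10*8 - (4)^2 = 64
Discriminant = (18)^2 - 4*64 = 68.0
Eigenvalues: lambda_1 = 4.8769, lambda_2 = 13.1231
The function is convex.

1


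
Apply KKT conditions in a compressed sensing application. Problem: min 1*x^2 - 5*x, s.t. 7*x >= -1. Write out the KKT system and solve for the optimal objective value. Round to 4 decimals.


Step 1: Try lambda = 0 (constraint inactive).
Stationarity: 2*1*x - 5 = 0
x* = 5/(2*1) = 2.5
Check constraint: 7*2.5 = 17.5 >= -1 -- satisfied.
Step 2: Compute optimal value.
f(x*) = 1*2.5^2 - 5*2.5 = -6.25


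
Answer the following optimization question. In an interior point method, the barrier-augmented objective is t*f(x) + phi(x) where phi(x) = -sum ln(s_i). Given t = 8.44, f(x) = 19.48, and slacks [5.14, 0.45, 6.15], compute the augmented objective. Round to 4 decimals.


Step 1: Compute log-barrier.
ln values: [1.6371, -0.7985, 1.8165]
phi = -(1.6371 - 0.7985 + 1.8165) = -2.655
Step 2: Compute augmented objective.
t*f(x) = 8.44*19.48 = 164.4112
Total = 164.4112 - 2.655 = 161.7562


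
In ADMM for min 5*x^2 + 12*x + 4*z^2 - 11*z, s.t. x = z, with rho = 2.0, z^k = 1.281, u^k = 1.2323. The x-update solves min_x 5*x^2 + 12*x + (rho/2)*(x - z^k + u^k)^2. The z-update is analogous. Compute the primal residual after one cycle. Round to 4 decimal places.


ADMM iteration with rho = 2.0, z^k = 1.281, u^k = 1.2323
Step 1: x-update.
Minimize 5*x^2 + 12*x + (2.0/2)*(x - 1.281 + 1.2323)^2
FOC: (2*5 + 2.0)*x = -12 + 2.0*(1.281 - 1.2323)
x^{k+1} = -0.9919
Step 2: z-update.
Minimize 4*z^2 - 11*z + (2.0/2)*(-0.9919 - z + 1.2323)^2
FOC: (2*4 + 2.0)*z = 11 + 2.0*(-0.9919 + 1.2323)
z^{k+1} = 1.1481
Step 3: u-update.
u^{k+1} = 1.2323 - 0.9919 - 1.1481 = -0.9077
Step 4: Primal residual = |-0.9919 - 1.1481| = 2.14


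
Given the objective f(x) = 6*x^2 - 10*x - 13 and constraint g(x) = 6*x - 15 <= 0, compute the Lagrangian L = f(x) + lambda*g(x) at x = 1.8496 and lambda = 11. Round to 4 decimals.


Step 1: Evaluate f(x).
f(1.8496) = 6*1.8496^2 - 10*1.8496 - 13 = -10.9699
Step 2: Evaluate g(x).
g(1.8496) = 6*1.8496 - 15 = -3.9024
Step 3: Compute Lagrangian.
L = -10.9699 + 11*-3.9024 = -53.8963


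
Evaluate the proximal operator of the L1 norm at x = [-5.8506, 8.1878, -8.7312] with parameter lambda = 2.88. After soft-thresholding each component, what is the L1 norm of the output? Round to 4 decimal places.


Soft-thresholding with lambda = 2.88:
prox(-5.8506) = sign(-5.8506)*max(|-5.8506| - 2.88, 0) = -2.9706
prox(8.1878) = sign(8.1878)*max(|8.1878| - 2.88, 0) = 5.3078
prox(-8.7312) = sign(-8.7312)*max(|-8.7312| - 2.88, 0) = -5.8512
prox(x) = [-2.9706, 5.3078, -5.8512]
||prox(x)||_1 = 2.9706 + 5.3078 + 5.8512 = 14.1296


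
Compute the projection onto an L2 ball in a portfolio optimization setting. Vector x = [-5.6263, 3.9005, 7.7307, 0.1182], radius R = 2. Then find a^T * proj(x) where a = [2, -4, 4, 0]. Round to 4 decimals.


Step 1: Compute ||x|| (intermediates to 6 decimals).
||x|| = sqrt((-5.6263)^2 + 3.9005^2 + 7.7307^2 + 0.1182^2) = 10.326996
Step 2: Project.
Since ||x|| > R, scale = R/||x|| = 2/10.326996 = 0.193667, proj(x) = scale * x
proj(x) = [-1.089629, 0.755398, 1.497181, 0.022891]
Step 3: Dot product.
a^T * proj(x) = 2*(-1.089629) - 4*0.755398 + 4*1.497181 + 0*0.022891 = 0.7879


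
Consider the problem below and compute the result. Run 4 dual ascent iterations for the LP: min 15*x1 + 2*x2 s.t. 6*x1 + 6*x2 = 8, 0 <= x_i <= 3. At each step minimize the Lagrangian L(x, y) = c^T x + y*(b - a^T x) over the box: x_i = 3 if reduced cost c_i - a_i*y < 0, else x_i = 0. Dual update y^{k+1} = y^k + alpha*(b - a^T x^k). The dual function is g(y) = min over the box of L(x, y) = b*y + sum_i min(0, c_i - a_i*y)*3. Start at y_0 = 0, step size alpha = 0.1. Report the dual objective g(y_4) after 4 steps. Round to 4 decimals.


Dual ascent for LP: min 15*x1 + 2*x2, 6*x1 + 6*x2 = 8, 0 <= x_i <= 3
Step 1: y^k = 0.0, reduced costs: (15.0, 2.0)
  x^k = (0.0, 0.0), subgradient = b - a^T x = 8.0
  y^{k+1} = 0.0 + 0.1*8.0 = 0.8
Step 2: y^k = 0.8, reduced costs: (10.2, -2.8)
  x^k = (0.0, 3.0), subgradient = b - a^T x = -10.0
  y^{k+1} = 0.8 + 0.1*-10.0 = -0.2
Step 3: y^k = -0.2, reduced costs: (16.2, 3.2)
  x^k = (0.0, 0.0), subgradient = b - a^T x = 8.0
  y^{k+1} = -0.2 + 0.1*8.0 = 0.6
Step 4: y^k = 0.6, reduced costs: (11.4, -1.6)
  x^k = (0.0, 3.0), subgradient = b - a^T x = -10.0
  y^{k+1} = 0.6 + 0.1*-10.0 = -0.4
Dual objective at y_4 = -0.4: reduced costs (17.4, 4.4), box minimizer x = (0.0, 0.0)
g(y_4) = b*y + (c1 - a1*y)*x1 + (c2 - a2*y)*x2 = 8*(-0.4) + 17.4*0.0 + 4.4*0.0 = -3.2 + 0.0 + 0.0 = -3.2


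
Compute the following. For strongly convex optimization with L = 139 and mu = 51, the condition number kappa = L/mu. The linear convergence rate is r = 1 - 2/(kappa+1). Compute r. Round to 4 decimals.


Step 1: Compute the condition number.
kappa = L/mu = 139/51 = 2.7255
Step 2: Compute the convergence rate.
r = 1 - 2/(kappa + 1) = 1 - 2*mu/(L + mu) = (L - mu)/(L + mu) = 88/190 = 0.4632


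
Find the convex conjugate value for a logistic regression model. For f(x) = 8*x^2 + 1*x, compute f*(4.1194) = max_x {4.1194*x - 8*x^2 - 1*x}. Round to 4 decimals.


f*(y) = sup_x {y*x - a*x^2 - b*x} = sup_x {(y-b)*x - a*x^2}
FOC: (y - b) - 2a*x = 0 => x* = (y - b)/(2a)
x* = (4.1194 - 1)/(2*8) = 0.195
f*(4.1194) = (y-b)^2/(4a) = (4.1194 - 1)^2/(4*8)
= 9.7307/32 = 0.3041


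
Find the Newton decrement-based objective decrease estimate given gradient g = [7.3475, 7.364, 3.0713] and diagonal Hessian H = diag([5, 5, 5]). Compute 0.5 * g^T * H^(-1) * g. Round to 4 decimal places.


Step 1: H is diagonal, so H^(-1) * g = [1.4695, 1.4728, 0.6143].
Step 2: g^T H^(-1) g = sum_i g_i^2 / H_ii
  = (7.3475)^2/5 + (7.364)^2/5 + (3.0713)^2/5
  = 10.7972 + 10.8457 + 1.8866 = 23.5294
Step 3: Objective decrease = 0.5 * g^T H^(-1) g = 11.7647


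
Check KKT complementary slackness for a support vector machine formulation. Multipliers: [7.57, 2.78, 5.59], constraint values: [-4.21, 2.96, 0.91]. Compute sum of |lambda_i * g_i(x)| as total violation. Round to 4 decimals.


KKT complementary slackness check:
lambda_1 * g_1 = 7.57 * -4.21 = -31.8697
lambda_2 * g_2 = 2.78 * 2.96 = 8.2288
lambda_3 * g_3 = 5.59 * 0.91 = 5.0869
Total violation = 31.8697 + 8.2288 + 5.0869 = 45.1854


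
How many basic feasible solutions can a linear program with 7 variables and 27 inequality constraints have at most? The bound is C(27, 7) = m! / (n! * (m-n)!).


Each vertex corresponds to some choice of n active constraints out of m, so the number of vertices is at most C(m, n) = m! / (n!(m-n)!).
m = 27, n = 7
Numerator: 27 * 26 * 25 * 24 * 23 * 22 * 21
Denominator: 7! = 5040
C(27, 7) = 888030


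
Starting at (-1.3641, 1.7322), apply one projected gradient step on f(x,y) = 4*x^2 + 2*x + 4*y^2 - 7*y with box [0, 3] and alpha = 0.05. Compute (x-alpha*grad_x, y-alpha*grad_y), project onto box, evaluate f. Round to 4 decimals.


Step 1: Compute gradient at (-1.3641, 1.7322).
grad_x = 2*4*-1.3641 + 2 = -8.9128
grad_y = 2*4*1.7322 - 7 = 6.8576
Step 2: Gradient step.
x_raw = -1.3641 - 0.05*-8.9128 = -0.9185
y_raw = 1.7322 - 0.05*6.8576 = 1.3893
Step 3: Project onto [0, 3].
x_proj = clip(-0.9185) = 0.0
y_proj = clip(1.3893) = 1.3893
Step 4: Evaluate f.
f(0.0, 1.3893) = -2.0044


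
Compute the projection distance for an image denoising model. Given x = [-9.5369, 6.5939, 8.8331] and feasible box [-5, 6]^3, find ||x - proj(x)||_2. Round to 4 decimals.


Project each component onto [-5, 6].
clip(-9.5369) = -5.0, clip(6.5939) = 6.0, clip(8.8331) = 6.0
Projection = [-5.0, 6.0, 6.0]
Squared diffs: [20.5835, 0.3527, 8.0265]
Distance = sqrt(28.9627) = 5.3817


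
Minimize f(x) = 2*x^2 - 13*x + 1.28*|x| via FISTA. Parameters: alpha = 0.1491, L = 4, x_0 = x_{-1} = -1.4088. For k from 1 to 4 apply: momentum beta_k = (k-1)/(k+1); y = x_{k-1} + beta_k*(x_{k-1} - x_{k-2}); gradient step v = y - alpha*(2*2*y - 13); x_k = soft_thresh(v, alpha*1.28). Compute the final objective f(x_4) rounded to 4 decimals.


FISTA on f(x) = 2*x^2 - 13*x + 1.28*|x|
L = 4, alpha = 0.1491
Iteration 1: beta = 0.0, y = -1.4088 + 0.0*(-1.4088 + 1.4088) = -1.4088
  grad(y) = -18.6352, v = y - alpha*grad = 1.3697
  prox(v) = soft_thresh(1.3697, 0.1908) = 1.1789
Iteration 2: beta = 0.3333, y = 1.1789 + 0.3333*(1.1789 + 1.4088) = 2.0414
  grad(y) = -4.8343, v = y - alpha*grad = 2.7622
  prox(v) = soft_thresh(2.7622, 0.1908) = 2.5714
Iteration 3: beta = 0.5, y = 2.5714 + 0.5*(2.5714 - 1.1789) = 3.2676
  grad(y) = 0.0705, v = y - alpha*grad = 3.2571
  prox(v) = soft_thresh(3.2571, 0.1908) = 3.0663
Iteration 4: beta = 0.6, y = 3.0663 + 0.6*(3.0663 - 2.5714) = 3.3632
  grad(y) = 0.4528, v = y - alpha*grad = 3.2957
  prox(v) = soft_thresh(3.2957, 0.1908) = 3.1048
f(x_4) = 2*3.1048^2 - 13*3.1048 + 1.28*|3.1048| = -17.1087


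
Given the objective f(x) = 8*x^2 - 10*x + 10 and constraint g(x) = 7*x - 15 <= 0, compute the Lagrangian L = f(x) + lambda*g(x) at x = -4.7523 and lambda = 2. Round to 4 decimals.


Step 1: Evaluate f(x).
f(-4.7523) = 8*(-4.7523)^2 - 10*(-4.7523) + 10 = 238.1978
Step 2: Evaluate g(x).
g(-4.7523) = 7*-4.7523 - 15 = -48.2661
Step 3: Compute Lagrangian.
L = 238.1978 + 2*-48.2661 = 141.6656


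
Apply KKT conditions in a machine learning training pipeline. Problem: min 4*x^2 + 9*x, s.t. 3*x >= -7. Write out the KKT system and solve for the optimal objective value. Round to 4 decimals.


Step 1: Try lambda = 0 (constraint inactive).
Stationarity: 2*4*x + 9 = 0
x* = -9/(2*4) = -1.125
Check constraint: 3*-1.125 = -3.375 >= -7 -- satisfied.
Step 2: Compute optimal value.
f(x*) = 4*(-1.125)^2 + 9*(-1.125) = -5.0625


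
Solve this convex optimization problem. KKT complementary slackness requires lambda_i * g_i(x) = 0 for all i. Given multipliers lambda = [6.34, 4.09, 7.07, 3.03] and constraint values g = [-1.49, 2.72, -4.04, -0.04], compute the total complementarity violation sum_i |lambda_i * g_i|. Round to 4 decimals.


KKT complementary slackness check:
lambda_1 * g_1 = 6.34 * -1.49 = -9.4466
lambda_2 * g_2 = 4.09 * 2.72 = 11.1248
lambda_3 * g_3 = 7.07 * -4.04 = -28.5628
lambda_4 * g_4 = 3.03 * -0.04 = -0.1212
Total violation = 9.4466 + 11.1248 + 28.5628 + 0.1212 = 49.2554


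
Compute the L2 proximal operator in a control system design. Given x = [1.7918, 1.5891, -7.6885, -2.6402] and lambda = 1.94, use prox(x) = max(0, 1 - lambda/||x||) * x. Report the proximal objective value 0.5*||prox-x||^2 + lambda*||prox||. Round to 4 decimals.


Step 1: Compute ||x||.
||x|| = 8.4746
Step 2: Compute scaling factor.
scale = max(0, 1 - 1.94/8.4746) = 0.7711
Step 3: prox(x) = [1.3816, 1.2253, -5.9285, -2.0358]
||prox(x)|| = 6.5346
Step 4: Proximal objective.
0.5*||prox-x||^2 = 1.8818
lambda*||prox|| = 12.6771
Total = 14.559


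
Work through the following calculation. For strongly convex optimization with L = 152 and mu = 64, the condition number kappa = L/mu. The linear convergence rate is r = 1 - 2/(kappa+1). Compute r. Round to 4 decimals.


Step 1: Compute the condition number.
kappa = L/mu = 152/64 = 2.375
Step 2: Compute the convergence rate.
r = 1 - 2/(kappa + 1) = 1 - 2*mu/(L + mu) = (L - mu)/(L + mu) = 88/216 = 0.4074


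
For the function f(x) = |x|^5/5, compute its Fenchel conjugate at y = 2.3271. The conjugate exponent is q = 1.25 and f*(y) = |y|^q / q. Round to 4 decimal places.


The conjugate exponent q satisfies 1/p + 1/q = 1.
p = 5, so q = 5/(5 - 1) = 1.25
|y|^q = 2.3271^1.25 = 2.8742
f*(2.3271) = 2.8742 / 1.25 = 2.2994


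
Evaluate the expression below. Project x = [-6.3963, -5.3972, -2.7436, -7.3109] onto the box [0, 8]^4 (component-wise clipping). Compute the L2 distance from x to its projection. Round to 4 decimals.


Project each component onto [0, 8].
clip(-6.3963) = 0.0, clip(-5.3972) = 0.0, clip(-2.7436) = 0.0, clip(-7.3109) = 0.0
Projection = [0.0, 0.0, 0.0, 0.0]
Squared diffs: [40.9127, 29.1298, 7.5273, 53.4493]
Distance = sqrt(131.0191) = 11.4464


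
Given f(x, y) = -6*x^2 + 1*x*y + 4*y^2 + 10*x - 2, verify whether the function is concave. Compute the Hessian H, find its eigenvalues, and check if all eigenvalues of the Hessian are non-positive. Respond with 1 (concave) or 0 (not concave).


The Hessian of f(x,y) = -6*x^2 + 1*x*y + 4*y^2 + 10*x - 2 is:
H = [[-12, 1], [1, 8]]
Trace = -12 + 8 = -4
Determinant = -12*8 - (1)^2 = -97
Discriminant = (-4)^2 - 4*-97 = 404.0
Eigenvalues: lambda_1 = -12.0499, lambda_2 = 8.0499
The function is not concave.

0


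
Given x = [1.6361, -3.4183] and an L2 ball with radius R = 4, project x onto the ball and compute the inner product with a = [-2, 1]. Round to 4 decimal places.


Step 1: Compute ||x|| (intermediates to 6 decimals).
||x|| = sqrt(1.6361^2 + (-3.4183)^2) = 3.78967
Step 2: Project.
Since ||x|| <= R, proj = x (no scaling needed).
proj(x) = [1.6361, -3.4183]
Step 3: Dot product.
a^T * proj(x) = -2*1.6361 + 1*(-3.4183) = -6.6905


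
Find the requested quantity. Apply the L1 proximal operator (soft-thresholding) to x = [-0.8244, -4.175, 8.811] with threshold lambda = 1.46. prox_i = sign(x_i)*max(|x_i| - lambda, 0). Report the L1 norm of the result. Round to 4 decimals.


Soft-thresholding with lambda = 1.46:
prox(-0.8244) = sign(-0.8244)*max(|-0.8244| - 1.46, 0) = 0.0
prox(-4.175) = sign(-4.175)*max(|-4.175| - 1.46, 0) = -2.715
prox(8.811) = sign(8.811)*max(|8.811| - 1.46, 0) = 7.351
prox(x) = [0.0, -2.715, 7.351]
||prox(x)||_1 = 0.0 + 2.715 + 7.351 = 10.066


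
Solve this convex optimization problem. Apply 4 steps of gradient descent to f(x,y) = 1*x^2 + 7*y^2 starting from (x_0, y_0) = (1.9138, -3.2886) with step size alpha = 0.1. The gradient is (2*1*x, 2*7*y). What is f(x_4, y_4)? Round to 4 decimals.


Gradient descent on f(x,y) = 1*x^2 + 7*y^2.
Starting point: (1.9138, -3.2886), alpha = 0.1
Step 1: grad_x = 2*1*1.9138 = 3.8276, grad_y = 2*7*-3.2886 = -46.0404
  x_1 = 1.9138 - 0.1*3.8276 = 1.531
  y_1 = -3.2886 - 0.1*-46.0404 = 1.3154
Step 2: grad_x = 2*1*1.531 = 3.0621, grad_y = 2*7*1.3154 = 18.4162
  x_2 = 1.531 - 0.1*3.0621 = 1.2248
  y_2 = 1.3154 - 0.1*18.4162 = -0.5262
Step 3: grad_x = 2*1*1.2248 = 2.4497, grad_y = 2*7*-0.5262 = -7.3665
  x_3 = 1.2248 - 0.1*2.4497 = 0.9799
  y_3 = -0.5262 - 0.1*-7.3665 = 0.2105
Step 4: grad_x = 2*1*0.9799 = 1.9597, grad_y = 2*7*0.2105 = 2.9466
  x_4 = 0.9799 - 0.1*1.9597 = 0.7839
  y_4 = 0.2105 - 0.1*2.9466 = -0.0842
f(0.7839, -0.0842) = 1*0.7839^2 + 7*(-0.0842)^2 = 0.6641


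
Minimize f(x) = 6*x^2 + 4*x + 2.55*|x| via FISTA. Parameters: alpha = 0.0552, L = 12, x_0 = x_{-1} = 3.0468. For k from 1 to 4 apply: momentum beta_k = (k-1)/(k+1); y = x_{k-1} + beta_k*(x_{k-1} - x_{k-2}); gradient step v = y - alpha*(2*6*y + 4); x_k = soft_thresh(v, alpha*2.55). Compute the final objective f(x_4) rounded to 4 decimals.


FISTA on f(x) = 6*x^2 + 4*x + 2.55*|x|
L = 12, alpha = 0.0552
Iteration 1: beta = 0.0, y = 3.0468 + 0.0*(3.0468 - 3.0468) = 3.0468
  grad(y) = 40.5616, v = y - alpha*grad = 0.8078
  prox(v) = soft_thresh(0.8078, 0.1408) = 0.667
Iteration 2: beta = 0.3333, y = 0.667 + 0.3333*(0.667 - 3.0468) = -0.1262
  grad(y) = 2.4854, v = y - alpha*grad = -0.2634
  prox(v) = soft_thresh(-0.2634, 0.1408) = -0.1226
Iteration 3: beta = 0.5, y = -0.1226 + 0.5*(-0.1226 - 0.667) = -0.5175
  grad(y) = -2.2099, v = y - alpha*grad = -0.3955
  prox(v) = soft_thresh(-0.3955, 0.1408) = -0.2547
Iteration 4: beta = 0.6, y = -0.2547 + 0.6*(-0.2547 + 0.1226) = -0.334
  grad(y) = -0.008, v = y - alpha*grad = -0.3336
  prox(v) = soft_thresh(-0.3336, 0.1408) = -0.1928
f(x_4) = 6*(-0.1928)^2 + 4*(-0.1928) + 2.55*|-0.1928| = -0.0565
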